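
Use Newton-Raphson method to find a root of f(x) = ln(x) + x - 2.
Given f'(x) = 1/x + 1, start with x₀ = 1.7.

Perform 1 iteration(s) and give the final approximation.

f(x) = ln(x) + x - 2
f'(x) = 1/x + 1
x₀ = 1.7

Newton-Raphson formula: x_{n+1} = x_n - f(x_n)/f'(x_n)

Iteration 1:
  f(1.700000) = 0.230628
  f'(1.700000) = 1.588235
  x_1 = 1.700000 - 0.230628/1.588235 = 1.554790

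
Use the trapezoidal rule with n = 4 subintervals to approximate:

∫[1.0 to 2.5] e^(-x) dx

f(x) = e^(-x)
a = 1.0, b = 2.5, n = 4
h = (b - a)/n = 0.375000

Trapezoidal rule: (h/2)[f(x₀) + 2f(x₁) + 2f(x₂) + ... + f(xₙ)]

x_0 = 1.0000, f(x_0) = 0.367879, coefficient = 1
x_1 = 1.3750, f(x_1) = 0.252840, coefficient = 2
x_2 = 1.7500, f(x_2) = 0.173774, coefficient = 2
x_3 = 2.1250, f(x_3) = 0.119433, coefficient = 2
x_4 = 2.5000, f(x_4) = 0.082085, coefficient = 1

I ≈ (0.375000/2) × 1.542057 = 0.289136
Exact value: 0.285794
Error: 0.003341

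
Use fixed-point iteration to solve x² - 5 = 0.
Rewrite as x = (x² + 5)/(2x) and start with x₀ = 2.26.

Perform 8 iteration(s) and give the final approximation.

Equation: x² - 5 = 0
Fixed-point form: x = (x² + 5)/(2x)
x₀ = 2.26

x_1 = g(2.260000) = 2.236195
x_2 = g(2.236195) = 2.236068
x_3 = g(2.236068) = 2.236068
x_4 = g(2.236068) = 2.236068
x_5 = g(2.236068) = 2.236068
x_6 = g(2.236068) = 2.236068
x_7 = g(2.236068) = 2.236068
x_8 = g(2.236068) = 2.236068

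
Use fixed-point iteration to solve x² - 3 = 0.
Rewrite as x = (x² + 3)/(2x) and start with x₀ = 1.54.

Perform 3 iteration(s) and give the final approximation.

Equation: x² - 3 = 0
Fixed-point form: x = (x² + 3)/(2x)
x₀ = 1.54

x_1 = g(1.540000) = 1.744026
x_2 = g(1.744026) = 1.732092
x_3 = g(1.732092) = 1.732051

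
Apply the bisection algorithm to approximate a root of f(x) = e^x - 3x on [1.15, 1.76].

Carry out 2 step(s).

f(x) = e^x - 3x
Initial interval: [1.15, 1.76]

Iteration 1:
  c_1 = (1.150000 + 1.760000)/2 = 1.455000
  f(c_1) = f(1.455000) = -0.080517
  f(a) × f(c) ≥ 0, new interval: [1.455000, 1.760000]
Iteration 2:
  c_2 = (1.455000 + 1.760000)/2 = 1.607500
  f(c_2) = f(1.607500) = 0.167820
  f(a) × f(c) < 0, new interval: [1.455000, 1.607500]

After 2 iteration(s), the approximation is c_2 = 1.607500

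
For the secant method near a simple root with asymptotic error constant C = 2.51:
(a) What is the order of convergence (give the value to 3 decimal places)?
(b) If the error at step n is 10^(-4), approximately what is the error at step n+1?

(a) Secant method has superlinear convergence with order φ = (1+√5)/2 ≈ 1.618.
    This means |e_{n+1}| ≈ C|e_n|^1.618.

(b) With |e_n| = 10^(-4) and C = 2.51:
    |e_{n+1}| ≈ 2.51 × (10^(-4))^1.618 = 2.51 × 10^(-6.47)

(a) ≈ 1.618 (golden ratio); (b) |e_{n+1}| ≈ 8.463e-07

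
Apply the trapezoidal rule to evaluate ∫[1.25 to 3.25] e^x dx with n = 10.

f(x) = e^x
a = 1.25, b = 3.25, n = 10
h = (b - a)/n = 0.200000

Trapezoidal rule: (h/2)[f(x₀) + 2f(x₁) + 2f(x₂) + ... + f(xₙ)]

x_0 = 1.2500, f(x_0) = 3.490343, coefficient = 1
x_1 = 1.4500, f(x_1) = 4.263115, coefficient = 2
x_2 = 1.6500, f(x_2) = 5.206980, coefficient = 2
x_3 = 1.8500, f(x_3) = 6.359820, coefficient = 2
x_4 = 2.0500, f(x_4) = 7.767901, coefficient = 2
x_5 = 2.2500, f(x_5) = 9.487736, coefficient = 2
x_6 = 2.4500, f(x_6) = 11.588347, coefficient = 2
x_7 = 2.6500, f(x_7) = 14.154039, coefficient = 2
x_8 = 2.8500, f(x_8) = 17.287782, coefficient = 2
x_9 = 3.0500, f(x_9) = 21.115344, coefficient = 2
x_10 = 3.2500, f(x_10) = 25.790340, coefficient = 1

I ≈ (0.200000/2) × 223.742808 = 22.374281
Exact value: 22.299997
Error: 0.074284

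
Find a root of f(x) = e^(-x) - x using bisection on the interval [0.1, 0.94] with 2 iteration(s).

f(x) = e^(-x) - x
Initial interval: [0.1, 0.94]

Iteration 1:
  c_1 = (0.100000 + 0.940000)/2 = 0.520000
  f(c_1) = f(0.520000) = 0.074521
  f(a) × f(c) ≥ 0, new interval: [0.520000, 0.940000]
Iteration 2:
  c_2 = (0.520000 + 0.940000)/2 = 0.730000
  f(c_2) = f(0.730000) = -0.248091
  f(a) × f(c) < 0, new interval: [0.520000, 0.730000]

After 2 iteration(s), the approximation is c_2 = 0.730000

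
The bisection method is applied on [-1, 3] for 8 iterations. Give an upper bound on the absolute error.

Bisection error bound: |error| ≤ (b-a)/2^n
|error| ≤ (3 - (-1))/2^8 = 4/2^8
|error| ≤ 0.0156250000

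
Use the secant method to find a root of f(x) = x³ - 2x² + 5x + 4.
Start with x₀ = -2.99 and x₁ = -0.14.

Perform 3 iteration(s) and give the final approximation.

f(x) = x³ - 2x² + 5x + 4
x₀ = -2.99, x₁ = -0.14

Secant formula: x_{n+1} = x_n - f(x_n)(x_n - x_{n-1})/(f(x_n) - f(x_{n-1}))

Iteration 1:
  f(-2.990000) = -55.561099
  f(-0.140000) = 3.258056
  x_2 = -0.140000 - 3.258056×(-0.140000 - (-2.990000))/(3.258056 - (-55.561099))
       = -0.297865
Iteration 2:
  f(-0.140000) = 3.258056
  f(-0.297865) = 2.306803
  x_3 = -0.297865 - 2.306803×(-0.297865 - (-0.140000))/(2.306803 - 3.258056)
       = -0.680689
Iteration 3:
  f(-0.297865) = 2.306803
  f(-0.680689) = -0.645505
  x_4 = -0.680689 - (-0.645505)×(-0.680689 - (-0.297865))/(-0.645505 - 2.306803)
       = -0.596986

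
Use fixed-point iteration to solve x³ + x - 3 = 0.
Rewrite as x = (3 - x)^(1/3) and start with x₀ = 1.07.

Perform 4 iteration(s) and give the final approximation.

Equation: x³ + x - 3 = 0
Fixed-point form: x = (3 - x)^(1/3)
x₀ = 1.07

x_1 = g(1.070000) = 1.245047
x_2 = g(1.245047) = 1.206207
x_3 = g(1.206207) = 1.215041
x_4 = g(1.215041) = 1.213043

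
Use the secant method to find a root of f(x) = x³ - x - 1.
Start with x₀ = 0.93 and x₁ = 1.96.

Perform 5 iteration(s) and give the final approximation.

f(x) = x³ - x - 1
x₀ = 0.93, x₁ = 1.96

Secant formula: x_{n+1} = x_n - f(x_n)(x_n - x_{n-1})/(f(x_n) - f(x_{n-1}))

Iteration 1:
  f(0.930000) = -1.125643
  f(1.960000) = 4.569536
  x_2 = 1.960000 - 4.569536×(1.960000 - 0.930000)/(4.569536 - (-1.125643))
       = 1.133578
Iteration 2:
  f(1.960000) = 4.569536
  f(1.133578) = -0.676932
  x_3 = 1.133578 - (-0.676932)×(1.133578 - 1.960000)/(-0.676932 - 4.569536)
       = 1.240208
Iteration 3:
  f(1.133578) = -0.676932
  f(1.240208) = -0.332625
  x_4 = 1.240208 - (-0.332625)×(1.240208 - 1.133578)/(-0.332625 - (-0.676932))
       = 1.343220
Iteration 4:
  f(1.240208) = -0.332625
  f(1.343220) = 0.080271
  x_5 = 1.343220 - 0.080271×(1.343220 - 1.240208)/(0.080271 - (-0.332625))
       = 1.323193
Iteration 5:
  f(1.343220) = 0.080271
  f(1.323193) = -0.006492
  x_6 = 1.323193 - (-0.006492)×(1.323193 - 1.343220)/(-0.006492 - 0.080271)
       = 1.324692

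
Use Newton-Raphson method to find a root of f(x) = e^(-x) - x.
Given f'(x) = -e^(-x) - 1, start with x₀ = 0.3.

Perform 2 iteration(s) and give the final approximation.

f(x) = e^(-x) - x
f'(x) = -e^(-x) - 1
x₀ = 0.3

Newton-Raphson formula: x_{n+1} = x_n - f(x_n)/f'(x_n)

Iteration 1:
  f(0.300000) = 0.440818
  f'(0.300000) = -1.740818
  x_1 = 0.300000 - 0.440818/(-1.740818) = 0.553225
Iteration 2:
  f(0.553225) = 0.021868
  f'(0.553225) = -1.575092
  x_2 = 0.553225 - 0.021868/(-1.575092) = 0.567108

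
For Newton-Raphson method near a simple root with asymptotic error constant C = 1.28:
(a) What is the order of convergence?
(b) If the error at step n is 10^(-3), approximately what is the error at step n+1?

(a) Newton-Raphson has quadratic (order 2) convergence near simple roots.
    This means |e_{n+1}| ≈ C|e_n|².

(b) With |e_n| = 10^(-3) and C = 1.28:
    |e_{n+1}| ≈ 1.28 × (10^(-3))² = 1.28 × 10^(-6)

(a) 2 (quadratic); (b) |e_{n+1}| ≈ 1.280e-06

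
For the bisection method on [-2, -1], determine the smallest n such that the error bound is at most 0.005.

We need (b-a)/2^n ≤ 0.005
(-1 - (-2))/2^n ≤ 0.005
1/2^n ≤ 0.005
2^n ≥ 200
n ≥ log₂(200) = 7.64
n ≥ 8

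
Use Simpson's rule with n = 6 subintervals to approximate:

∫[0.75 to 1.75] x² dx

f(x) = x²
a = 0.75, b = 1.75, n = 6
h = (b - a)/n = 0.166667

Simpson's rule: (h/3)[f(x₀) + 4f(x₁) + 2f(x₂) + ... + f(xₙ)]

x_0 = 0.7500, f(x_0) = 0.562500, coefficient = 1
x_1 = 0.9167, f(x_1) = 0.840278, coefficient = 4
x_2 = 1.0833, f(x_2) = 1.173611, coefficient = 2
x_3 = 1.2500, f(x_3) = 1.562500, coefficient = 4
x_4 = 1.4167, f(x_4) = 2.006944, coefficient = 2
x_5 = 1.5833, f(x_5) = 2.506944, coefficient = 4
x_6 = 1.7500, f(x_6) = 3.062500, coefficient = 1

I ≈ (0.166667/3) × 29.625000 = 1.645833
Exact value: 1.645833
Error: 0.000000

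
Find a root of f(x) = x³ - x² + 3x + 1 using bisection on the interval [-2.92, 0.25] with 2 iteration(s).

f(x) = x³ - x² + 3x + 1
Initial interval: [-2.92, 0.25]

Iteration 1:
  c_1 = (-2.920000 + 0.250000)/2 = -1.335000
  f(c_1) = f(-1.335000) = -7.166495
  f(a) × f(c) ≥ 0, new interval: [-1.335000, 0.250000]
Iteration 2:
  c_2 = (-1.335000 + 0.250000)/2 = -0.542500
  f(c_2) = f(-0.542500) = -1.081467
  f(a) × f(c) ≥ 0, new interval: [-0.542500, 0.250000]

After 2 iteration(s), the approximation is c_2 = -0.542500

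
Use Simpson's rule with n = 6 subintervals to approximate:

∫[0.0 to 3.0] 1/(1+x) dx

f(x) = 1/(1+x)
a = 0.0, b = 3.0, n = 6
h = (b - a)/n = 0.500000

Simpson's rule: (h/3)[f(x₀) + 4f(x₁) + 2f(x₂) + ... + f(xₙ)]

x_0 = 0.0000, f(x_0) = 1.000000, coefficient = 1
x_1 = 0.5000, f(x_1) = 0.666667, coefficient = 4
x_2 = 1.0000, f(x_2) = 0.500000, coefficient = 2
x_3 = 1.5000, f(x_3) = 0.400000, coefficient = 4
x_4 = 2.0000, f(x_4) = 0.333333, coefficient = 2
x_5 = 2.5000, f(x_5) = 0.285714, coefficient = 4
x_6 = 3.0000, f(x_6) = 0.250000, coefficient = 1

I ≈ (0.500000/3) × 8.326190 = 1.387698
Exact value: 1.386294
Error: 0.001404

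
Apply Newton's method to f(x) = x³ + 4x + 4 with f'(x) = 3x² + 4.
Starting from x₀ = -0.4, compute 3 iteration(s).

f(x) = x³ + 4x + 4
f'(x) = 3x² + 4
x₀ = -0.4

Newton-Raphson formula: x_{n+1} = x_n - f(x_n)/f'(x_n)

Iteration 1:
  f(-0.400000) = 2.336000
  f'(-0.400000) = 4.480000
  x_1 = -0.400000 - 2.336000/4.480000 = -0.921429
Iteration 2:
  f(-0.921429) = -0.468035
  f'(-0.921429) = 6.547092
  x_2 = -0.921429 - (-0.468035)/6.547092 = -0.849941
Iteration 3:
  f(-0.849941) = -0.013761
  f'(-0.849941) = 6.167199
  x_3 = -0.849941 - (-0.013761)/6.167199 = -0.847710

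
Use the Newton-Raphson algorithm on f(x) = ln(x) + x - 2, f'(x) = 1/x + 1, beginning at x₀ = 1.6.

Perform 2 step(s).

f(x) = ln(x) + x - 2
f'(x) = 1/x + 1
x₀ = 1.6

Newton-Raphson formula: x_{n+1} = x_n - f(x_n)/f'(x_n)

Iteration 1:
  f(1.600000) = 0.070004
  f'(1.600000) = 1.625000
  x_1 = 1.600000 - 0.070004/1.625000 = 1.556921
Iteration 2:
  f(1.556921) = -0.000369
  f'(1.556921) = 1.642293
  x_2 = 1.556921 - (-0.000369)/1.642293 = 1.557146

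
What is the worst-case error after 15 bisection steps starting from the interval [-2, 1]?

Bisection error bound: |error| ≤ (b-a)/2^n
|error| ≤ (1 - (-2))/2^15 = 3/2^15
|error| ≤ 0.0000915527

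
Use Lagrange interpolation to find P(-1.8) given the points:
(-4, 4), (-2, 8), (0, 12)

Lagrange interpolation formula:
P(x) = Σ yᵢ × Lᵢ(x)
where Lᵢ(x) = Π_{j≠i} (x - xⱼ)/(xᵢ - xⱼ)

L_0(-1.8) = (-1.8 - (-2))/(-4 - (-2)) × (-1.8 - 0)/(-4 - 0) = -0.045000
L_1(-1.8) = (-1.8 - (-4))/(-2 - (-4)) × (-1.8 - 0)/(-2 - 0) = 0.990000
L_2(-1.8) = (-1.8 - (-4))/(0 - (-4)) × (-1.8 - (-2))/(0 - (-2)) = 0.055000

P(-1.8) = 4×L_0(-1.8) + 8×L_1(-1.8) + 12×L_2(-1.8)
P(-1.8) = 8.400000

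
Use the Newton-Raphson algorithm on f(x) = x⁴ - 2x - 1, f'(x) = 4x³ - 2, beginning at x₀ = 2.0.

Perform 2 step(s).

f(x) = x⁴ - 2x - 1
f'(x) = 4x³ - 2
x₀ = 2.0

Newton-Raphson formula: x_{n+1} = x_n - f(x_n)/f'(x_n)

Iteration 1:
  f(2.000000) = 11.000000
  f'(2.000000) = 30.000000
  x_1 = 2.000000 - 11.000000/30.000000 = 1.633333
Iteration 2:
  f(1.633333) = 2.850372
  f'(1.633333) = 15.429481
  x_2 = 1.633333 - 2.850372/15.429481 = 1.448598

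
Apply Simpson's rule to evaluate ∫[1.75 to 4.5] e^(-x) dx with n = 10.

f(x) = e^(-x)
a = 1.75, b = 4.5, n = 10
h = (b - a)/n = 0.275000

Simpson's rule: (h/3)[f(x₀) + 4f(x₁) + 2f(x₂) + ... + f(xₙ)]

x_0 = 1.7500, f(x_0) = 0.173774, coefficient = 1
x_1 = 2.0250, f(x_1) = 0.131994, coefficient = 4
x_2 = 2.3000, f(x_2) = 0.100259, coefficient = 2
x_3 = 2.5750, f(x_3) = 0.076154, coefficient = 4
x_4 = 2.8500, f(x_4) = 0.057844, coefficient = 2
x_5 = 3.1250, f(x_5) = 0.043937, coefficient = 4
x_6 = 3.4000, f(x_6) = 0.033373, coefficient = 2
x_7 = 3.6750, f(x_7) = 0.025349, coefficient = 4
x_8 = 3.9500, f(x_8) = 0.019255, coefficient = 2
x_9 = 4.2250, f(x_9) = 0.014625, coefficient = 4
x_10 = 4.5000, f(x_10) = 0.011109, coefficient = 1

I ≈ (0.275000/3) × 1.774583 = 0.162670
Exact value: 0.162665
Error: 0.000005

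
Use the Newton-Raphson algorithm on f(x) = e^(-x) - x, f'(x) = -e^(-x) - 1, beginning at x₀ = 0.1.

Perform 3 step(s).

f(x) = e^(-x) - x
f'(x) = -e^(-x) - 1
x₀ = 0.1

Newton-Raphson formula: x_{n+1} = x_n - f(x_n)/f'(x_n)

Iteration 1:
  f(0.100000) = 0.804837
  f'(0.100000) = -1.904837
  x_1 = 0.100000 - 0.804837/(-1.904837) = 0.522523
Iteration 2:
  f(0.522523) = 0.070500
  f'(0.522523) = -1.593023
  x_2 = 0.522523 - 0.070500/(-1.593023) = 0.566778
Iteration 3:
  f(0.566778) = 0.000572
  f'(0.566778) = -1.567350
  x_3 = 0.566778 - 0.000572/(-1.567350) = 0.567143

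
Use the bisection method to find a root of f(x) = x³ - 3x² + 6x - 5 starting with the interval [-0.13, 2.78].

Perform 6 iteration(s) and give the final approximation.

f(x) = x³ - 3x² + 6x - 5
Initial interval: [-0.13, 2.78]

Iteration 1:
  c_1 = (-0.130000 + 2.780000)/2 = 1.325000
  f(c_1) = f(1.325000) = 0.009328
  f(a) × f(c) < 0, new interval: [-0.130000, 1.325000]
Iteration 2:
  c_2 = (-0.130000 + 1.325000)/2 = 0.597500
  f(c_2) = f(0.597500) = -2.272708
  f(a) × f(c) ≥ 0, new interval: [0.597500, 1.325000]
Iteration 3:
  c_3 = (0.597500 + 1.325000)/2 = 0.961250
  f(c_3) = f(0.961250) = -1.116308
  f(a) × f(c) ≥ 0, new interval: [0.961250, 1.325000]
Iteration 4:
  c_4 = (0.961250 + 1.325000)/2 = 1.143125
  f(c_4) = f(1.143125) = -0.567693
  f(a) × f(c) ≥ 0, new interval: [1.143125, 1.325000]
Iteration 5:
  c_5 = (1.143125 + 1.325000)/2 = 1.234062
  f(c_5) = f(1.234062) = -0.284989
  f(a) × f(c) ≥ 0, new interval: [1.234062, 1.325000]
Iteration 6:
  c_6 = (1.234062 + 1.325000)/2 = 1.279531
  f(c_6) = f(1.279531) = -0.139564
  f(a) × f(c) ≥ 0, new interval: [1.279531, 1.325000]

After 6 iteration(s), the approximation is c_6 = 1.279531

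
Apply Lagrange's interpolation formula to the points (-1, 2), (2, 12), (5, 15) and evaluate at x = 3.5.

Lagrange interpolation formula:
P(x) = Σ yᵢ × Lᵢ(x)
where Lᵢ(x) = Π_{j≠i} (x - xⱼ)/(xᵢ - xⱼ)

L_0(3.5) = (3.5 - 2)/(-1 - 2) × (3.5 - 5)/(-1 - 5) = -0.125000
L_1(3.5) = (3.5 - (-1))/(2 - (-1)) × (3.5 - 5)/(2 - 5) = 0.750000
L_2(3.5) = (3.5 - (-1))/(5 - (-1)) × (3.5 - 2)/(5 - 2) = 0.375000

P(3.5) = 2×L_0(3.5) + 12×L_1(3.5) + 15×L_2(3.5)
P(3.5) = 14.375000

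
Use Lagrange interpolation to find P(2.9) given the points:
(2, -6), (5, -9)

Lagrange interpolation formula:
P(x) = Σ yᵢ × Lᵢ(x)
where Lᵢ(x) = Π_{j≠i} (x - xⱼ)/(xᵢ - xⱼ)

L_0(2.9) = (2.9 - 5)/(2 - 5) = 0.700000
L_1(2.9) = (2.9 - 2)/(5 - 2) = 0.300000

P(2.9) = (-6)×L_0(2.9) + (-9)×L_1(2.9)
P(2.9) = -6.900000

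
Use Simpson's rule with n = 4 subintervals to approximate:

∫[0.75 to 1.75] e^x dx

f(x) = e^x
a = 0.75, b = 1.75, n = 4
h = (b - a)/n = 0.250000

Simpson's rule: (h/3)[f(x₀) + 4f(x₁) + 2f(x₂) + ... + f(xₙ)]

x_0 = 0.7500, f(x_0) = 2.117000, coefficient = 1
x_1 = 1.0000, f(x_1) = 2.718282, coefficient = 4
x_2 = 1.2500, f(x_2) = 3.490343, coefficient = 2
x_3 = 1.5000, f(x_3) = 4.481689, coefficient = 4
x_4 = 1.7500, f(x_4) = 5.754603, coefficient = 1

I ≈ (0.250000/3) × 43.652172 = 3.637681
Exact value: 3.637603
Error: 0.000078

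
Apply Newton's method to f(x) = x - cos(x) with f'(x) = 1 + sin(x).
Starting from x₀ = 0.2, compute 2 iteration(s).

f(x) = x - cos(x)
f'(x) = 1 + sin(x)
x₀ = 0.2

Newton-Raphson formula: x_{n+1} = x_n - f(x_n)/f'(x_n)

Iteration 1:
  f(0.200000) = -0.780067
  f'(0.200000) = 1.198669
  x_1 = 0.200000 - (-0.780067)/1.198669 = 0.850777
Iteration 2:
  f(0.850777) = 0.191378
  f'(0.850777) = 1.751793
  x_2 = 0.850777 - 0.191378/1.751793 = 0.741530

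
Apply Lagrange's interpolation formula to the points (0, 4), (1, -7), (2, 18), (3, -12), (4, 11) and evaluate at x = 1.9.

Lagrange interpolation formula:
P(x) = Σ yᵢ × Lᵢ(x)
where Lᵢ(x) = Π_{j≠i} (x - xⱼ)/(xᵢ - xⱼ)

L_0(1.9) = (1.9 - 1)/(0 - 1) × (1.9 - 2)/(0 - 2) × (1.9 - 3)/(0 - 3) × (1.9 - 4)/(0 - 4) = -0.008663
L_1(1.9) = (1.9 - 0)/(1 - 0) × (1.9 - 2)/(1 - 2) × (1.9 - 3)/(1 - 3) × (1.9 - 4)/(1 - 4) = 0.073150
L_2(1.9) = (1.9 - 0)/(2 - 0) × (1.9 - 1)/(2 - 1) × (1.9 - 3)/(2 - 3) × (1.9 - 4)/(2 - 4) = 0.987525
L_3(1.9) = (1.9 - 0)/(3 - 0) × (1.9 - 1)/(3 - 1) × (1.9 - 2)/(3 - 2) × (1.9 - 4)/(3 - 4) = -0.059850
L_4(1.9) = (1.9 - 0)/(4 - 0) × (1.9 - 1)/(4 - 1) × (1.9 - 2)/(4 - 2) × (1.9 - 3)/(4 - 3) = 0.007838

P(1.9) = 4×L_0(1.9) + (-7)×L_1(1.9) + 18×L_2(1.9) + (-12)×L_3(1.9) + 11×L_4(1.9)
P(1.9) = 18.033162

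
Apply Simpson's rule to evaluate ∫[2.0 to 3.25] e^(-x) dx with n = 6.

f(x) = e^(-x)
a = 2.0, b = 3.25, n = 6
h = (b - a)/n = 0.208333

Simpson's rule: (h/3)[f(x₀) + 4f(x₁) + 2f(x₂) + ... + f(xₙ)]

x_0 = 2.0000, f(x_0) = 0.135335, coefficient = 1
x_1 = 2.2083, f(x_1) = 0.109884, coefficient = 4
x_2 = 2.4167, f(x_2) = 0.089219, coefficient = 2
x_3 = 2.6250, f(x_3) = 0.072440, coefficient = 4
x_4 = 2.8333, f(x_4) = 0.058816, coefficient = 2
x_5 = 3.0417, f(x_5) = 0.047755, coefficient = 4
x_6 = 3.2500, f(x_6) = 0.038774, coefficient = 1

I ≈ (0.208333/3) × 1.390494 = 0.096562
Exact value: 0.096561
Error: 0.000001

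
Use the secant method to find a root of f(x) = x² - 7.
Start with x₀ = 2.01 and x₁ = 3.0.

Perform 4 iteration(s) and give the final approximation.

f(x) = x² - 7
x₀ = 2.01, x₁ = 3.0

Secant formula: x_{n+1} = x_n - f(x_n)(x_n - x_{n-1})/(f(x_n) - f(x_{n-1}))

Iteration 1:
  f(2.010000) = -2.959900
  f(3.000000) = 2.000000
  x_2 = 3.000000 - 2.000000×(3.000000 - 2.010000)/(2.000000 - (-2.959900))
       = 2.600798
Iteration 2:
  f(3.000000) = 2.000000
  f(2.600798) = -0.235848
  x_3 = 2.600798 - (-0.235848)×(2.600798 - 3.000000)/(-0.235848 - 2.000000)
       = 2.642908
Iteration 3:
  f(2.600798) = -0.235848
  f(2.642908) = -0.015037
  x_4 = 2.642908 - (-0.015037)×(2.642908 - 2.600798)/(-0.015037 - (-0.235848))
       = 2.645776
Iteration 4:
  f(2.642908) = -0.015037
  f(2.645776) = 0.000129
  x_5 = 2.645776 - 0.000129×(2.645776 - 2.642908)/(0.000129 - (-0.015037))
       = 2.645751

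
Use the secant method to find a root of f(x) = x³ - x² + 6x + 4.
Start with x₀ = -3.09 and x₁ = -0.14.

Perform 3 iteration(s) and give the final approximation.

f(x) = x³ - x² + 6x + 4
x₀ = -3.09, x₁ = -0.14

Secant formula: x_{n+1} = x_n - f(x_n)(x_n - x_{n-1})/(f(x_n) - f(x_{n-1}))

Iteration 1:
  f(-3.090000) = -53.591729
  f(-0.140000) = 3.137656
  x_2 = -0.140000 - 3.137656×(-0.140000 - (-3.090000))/(3.137656 - (-53.591729))
       = -0.303162
Iteration 2:
  f(-0.140000) = 3.137656
  f(-0.303162) = 2.061257
  x_3 = -0.303162 - 2.061257×(-0.303162 - (-0.140000))/(2.061257 - 3.137656)
       = -0.615611
Iteration 3:
  f(-0.303162) = 2.061257
  f(-0.615611) = -0.305941
  x_4 = -0.615611 - (-0.305941)×(-0.615611 - (-0.303162))/(-0.305941 - 2.061257)
       = -0.575229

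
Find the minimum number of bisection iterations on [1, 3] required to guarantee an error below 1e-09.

We need (b-a)/2^n ≤ 1e-09
(3 - 1)/2^n ≤ 1e-09
2/2^n ≤ 1e-09
2^n ≥ 2000000000
n ≥ log₂(2000000000) = 30.90
n ≥ 31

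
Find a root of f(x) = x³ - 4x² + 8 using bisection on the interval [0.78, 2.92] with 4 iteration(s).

f(x) = x³ - 4x² + 8
Initial interval: [0.78, 2.92]

Iteration 1:
  c_1 = (0.780000 + 2.920000)/2 = 1.850000
  f(c_1) = f(1.850000) = 0.641625
  f(a) × f(c) ≥ 0, new interval: [1.850000, 2.920000]
Iteration 2:
  c_2 = (1.850000 + 2.920000)/2 = 2.385000
  f(c_2) = f(2.385000) = -1.186483
  f(a) × f(c) < 0, new interval: [1.850000, 2.385000]
Iteration 3:
  c_3 = (1.850000 + 2.385000)/2 = 2.117500
  f(c_3) = f(2.117500) = -0.440765
  f(a) × f(c) < 0, new interval: [1.850000, 2.117500]
Iteration 4:
  c_4 = (1.850000 + 2.117500)/2 = 1.983750
  f(c_4) = f(1.983750) = 0.065524
  f(a) × f(c) ≥ 0, new interval: [1.983750, 2.117500]

After 4 iteration(s), the approximation is c_4 = 1.983750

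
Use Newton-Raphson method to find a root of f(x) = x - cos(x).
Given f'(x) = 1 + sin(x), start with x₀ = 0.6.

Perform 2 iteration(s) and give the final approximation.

f(x) = x - cos(x)
f'(x) = 1 + sin(x)
x₀ = 0.6

Newton-Raphson formula: x_{n+1} = x_n - f(x_n)/f'(x_n)

Iteration 1:
  f(0.600000) = -0.225336
  f'(0.600000) = 1.564642
  x_1 = 0.600000 - (-0.225336)/1.564642 = 0.744017
Iteration 2:
  f(0.744017) = 0.008264
  f'(0.744017) = 1.677249
  x_2 = 0.744017 - 0.008264/1.677249 = 0.739090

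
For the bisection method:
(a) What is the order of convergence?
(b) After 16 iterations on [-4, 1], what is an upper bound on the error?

(a) Bisection has linear (order 1) convergence; the error is halved each step.

(b) Error bound = (b-a)/2^n = (1 - (-4))/2^{16}
    = 5/2^{16}

(a) 1 (linear); (b) error ≤ 7.63e-05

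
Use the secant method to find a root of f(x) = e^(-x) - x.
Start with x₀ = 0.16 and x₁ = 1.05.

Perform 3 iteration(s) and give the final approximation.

f(x) = e^(-x) - x
x₀ = 0.16, x₁ = 1.05

Secant formula: x_{n+1} = x_n - f(x_n)(x_n - x_{n-1})/(f(x_n) - f(x_{n-1}))

Iteration 1:
  f(0.160000) = 0.692144
  f(1.050000) = -0.700062
  x_2 = 1.050000 - (-0.700062)×(1.050000 - 0.160000)/(-0.700062 - 0.692144)
       = 0.602469
Iteration 2:
  f(1.050000) = -0.700062
  f(0.602469) = -0.055011
  x_3 = 0.602469 - (-0.055011)×(0.602469 - 1.050000)/(-0.055011 - (-0.700062))
       = 0.564303
Iteration 3:
  f(0.602469) = -0.055011
  f(0.564303) = 0.004453
  x_4 = 0.564303 - 0.004453×(0.564303 - 0.602469)/(0.004453 - (-0.055011))
       = 0.567161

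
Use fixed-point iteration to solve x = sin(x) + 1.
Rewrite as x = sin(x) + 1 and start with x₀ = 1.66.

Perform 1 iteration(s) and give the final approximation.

Equation: x = sin(x) + 1
Fixed-point form: x = sin(x) + 1
x₀ = 1.66

x_1 = g(1.660000) = 1.996024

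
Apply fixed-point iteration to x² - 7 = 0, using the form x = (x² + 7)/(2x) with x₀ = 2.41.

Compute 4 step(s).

Equation: x² - 7 = 0
Fixed-point form: x = (x² + 7)/(2x)
x₀ = 2.41

x_1 = g(2.410000) = 2.657282
x_2 = g(2.657282) = 2.645776
x_3 = g(2.645776) = 2.645751
x_4 = g(2.645751) = 2.645751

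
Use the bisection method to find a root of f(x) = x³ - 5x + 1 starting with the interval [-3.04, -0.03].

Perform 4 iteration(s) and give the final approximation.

f(x) = x³ - 5x + 1
Initial interval: [-3.04, -0.03]

Iteration 1:
  c_1 = (-3.040000 + (-0.030000))/2 = -1.535000
  f(c_1) = f(-1.535000) = 5.058195
  f(a) × f(c) < 0, new interval: [-3.040000, -1.535000]
Iteration 2:
  c_2 = (-3.040000 + (-1.535000))/2 = -2.287500
  f(c_2) = f(-2.287500) = 0.467799
  f(a) × f(c) < 0, new interval: [-3.040000, -2.287500]
Iteration 3:
  c_3 = (-3.040000 + (-2.287500))/2 = -2.663750
  f(c_3) = f(-2.663750) = -4.582059
  f(a) × f(c) ≥ 0, new interval: [-2.663750, -2.287500]
Iteration 4:
  c_4 = (-2.663750 + (-2.287500))/2 = -2.475625
  f(c_4) = f(-2.475625) = -1.794285
  f(a) × f(c) ≥ 0, new interval: [-2.475625, -2.287500]

After 4 iteration(s), the approximation is c_4 = -2.475625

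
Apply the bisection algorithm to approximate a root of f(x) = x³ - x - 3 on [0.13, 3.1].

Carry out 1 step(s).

f(x) = x³ - x - 3
Initial interval: [0.13, 3.1]

Iteration 1:
  c_1 = (0.130000 + 3.100000)/2 = 1.615000
  f(c_1) = f(1.615000) = -0.402717
  f(a) × f(c) ≥ 0, new interval: [1.615000, 3.100000]

After 1 iteration(s), the approximation is c_1 = 1.615000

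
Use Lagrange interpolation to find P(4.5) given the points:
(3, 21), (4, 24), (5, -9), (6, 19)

Lagrange interpolation formula:
P(x) = Σ yᵢ × Lᵢ(x)
where Lᵢ(x) = Π_{j≠i} (x - xⱼ)/(xᵢ - xⱼ)

L_0(4.5) = (4.5 - 4)/(3 - 4) × (4.5 - 5)/(3 - 5) × (4.5 - 6)/(3 - 6) = -0.062500
L_1(4.5) = (4.5 - 3)/(4 - 3) × (4.5 - 5)/(4 - 5) × (4.5 - 6)/(4 - 6) = 0.562500
L_2(4.5) = (4.5 - 3)/(5 - 3) × (4.5 - 4)/(5 - 4) × (4.5 - 6)/(5 - 6) = 0.562500
L_3(4.5) = (4.5 - 3)/(6 - 3) × (4.5 - 4)/(6 - 4) × (4.5 - 5)/(6 - 5) = -0.062500

P(4.5) = 21×L_0(4.5) + 24×L_1(4.5) + (-9)×L_2(4.5) + 19×L_3(4.5)
P(4.5) = 5.937500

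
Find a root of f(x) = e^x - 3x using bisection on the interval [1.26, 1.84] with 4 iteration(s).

f(x) = e^x - 3x
Initial interval: [1.26, 1.84]

Iteration 1:
  c_1 = (1.260000 + 1.840000)/2 = 1.550000
  f(c_1) = f(1.550000) = 0.061470
  f(a) × f(c) < 0, new interval: [1.260000, 1.550000]
Iteration 2:
  c_2 = (1.260000 + 1.550000)/2 = 1.405000
  f(c_2) = f(1.405000) = -0.139473
  f(a) × f(c) ≥ 0, new interval: [1.405000, 1.550000]
Iteration 3:
  c_3 = (1.405000 + 1.550000)/2 = 1.477500
  f(c_3) = f(1.477500) = -0.050523
  f(a) × f(c) ≥ 0, new interval: [1.477500, 1.550000]
Iteration 4:
  c_4 = (1.477500 + 1.550000)/2 = 1.513750
  f(c_4) = f(1.513750) = 0.002488
  f(a) × f(c) < 0, new interval: [1.477500, 1.513750]

After 4 iteration(s), the approximation is c_4 = 1.513750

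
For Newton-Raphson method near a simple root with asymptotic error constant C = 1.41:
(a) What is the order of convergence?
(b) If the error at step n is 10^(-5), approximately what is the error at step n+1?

(a) Newton-Raphson has quadratic (order 2) convergence near simple roots.
    This means |e_{n+1}| ≈ C|e_n|².

(b) With |e_n| = 10^(-5) and C = 1.41:
    |e_{n+1}| ≈ 1.41 × (10^(-5))² = 1.41 × 10^(-10)

(a) 2 (quadratic); (b) |e_{n+1}| ≈ 1.410e-10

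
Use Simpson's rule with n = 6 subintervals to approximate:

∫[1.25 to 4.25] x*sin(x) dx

f(x) = x*sin(x)
a = 1.25, b = 4.25, n = 6
h = (b - a)/n = 0.500000

Simpson's rule: (h/3)[f(x₀) + 4f(x₁) + 2f(x₂) + ... + f(xₙ)]

x_0 = 1.2500, f(x_0) = 1.186231, coefficient = 1
x_1 = 1.7500, f(x_1) = 1.721975, coefficient = 4
x_2 = 2.2500, f(x_2) = 1.750665, coefficient = 2
x_3 = 2.7500, f(x_3) = 1.049568, coefficient = 4
x_4 = 3.2500, f(x_4) = -0.351634, coefficient = 2
x_5 = 3.7500, f(x_5) = -2.143355, coefficient = 4
x_6 = 4.2500, f(x_6) = -3.803705, coefficient = 1

I ≈ (0.500000/3) × 2.693340 = 0.448890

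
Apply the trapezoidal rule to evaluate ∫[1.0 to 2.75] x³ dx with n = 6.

f(x) = x³
a = 1.0, b = 2.75, n = 6
h = (b - a)/n = 0.291667

Trapezoidal rule: (h/2)[f(x₀) + 2f(x₁) + 2f(x₂) + ... + f(xₙ)]

x_0 = 1.0000, f(x_0) = 1.000000, coefficient = 1
x_1 = 1.2917, f(x_1) = 2.155020, coefficient = 2
x_2 = 1.5833, f(x_2) = 3.969329, coefficient = 2
x_3 = 1.8750, f(x_3) = 6.591797, coefficient = 2
x_4 = 2.1667, f(x_4) = 10.171296, coefficient = 2
x_5 = 2.4583, f(x_5) = 14.856698, coefficient = 2
x_6 = 2.7500, f(x_6) = 20.796875, coefficient = 1

I ≈ (0.291667/2) × 97.285156 = 14.187419
Exact value: 14.047852
Error: 0.139567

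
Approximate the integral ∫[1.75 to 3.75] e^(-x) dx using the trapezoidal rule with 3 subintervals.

f(x) = e^(-x)
a = 1.75, b = 3.75, n = 3
h = (b - a)/n = 0.666667

Trapezoidal rule: (h/2)[f(x₀) + 2f(x₁) + 2f(x₂) + ... + f(xₙ)]

x_0 = 1.7500, f(x_0) = 0.173774, coefficient = 1
x_1 = 2.4167, f(x_1) = 0.089219, coefficient = 2
x_2 = 3.0833, f(x_2) = 0.045806, coefficient = 2
x_3 = 3.7500, f(x_3) = 0.023518, coefficient = 1

I ≈ (0.666667/2) × 0.467341 = 0.155780
Exact value: 0.150256
Error: 0.005524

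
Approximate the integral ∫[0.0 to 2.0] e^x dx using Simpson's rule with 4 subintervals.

f(x) = e^x
a = 0.0, b = 2.0, n = 4
h = (b - a)/n = 0.500000

Simpson's rule: (h/3)[f(x₀) + 4f(x₁) + 2f(x₂) + ... + f(xₙ)]

x_0 = 0.0000, f(x_0) = 1.000000, coefficient = 1
x_1 = 0.5000, f(x_1) = 1.648721, coefficient = 4
x_2 = 1.0000, f(x_2) = 2.718282, coefficient = 2
x_3 = 1.5000, f(x_3) = 4.481689, coefficient = 4
x_4 = 2.0000, f(x_4) = 7.389056, coefficient = 1

I ≈ (0.500000/3) × 38.347261 = 6.391210
Exact value: 6.389056
Error: 0.002154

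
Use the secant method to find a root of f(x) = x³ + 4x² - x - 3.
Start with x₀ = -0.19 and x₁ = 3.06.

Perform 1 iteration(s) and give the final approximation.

f(x) = x³ + 4x² - x - 3
x₀ = -0.19, x₁ = 3.06

Secant formula: x_{n+1} = x_n - f(x_n)(x_n - x_{n-1})/(f(x_n) - f(x_{n-1}))

Iteration 1:
  f(-0.190000) = -2.672459
  f(3.060000) = 60.047016
  x_2 = 3.060000 - 60.047016×(3.060000 - (-0.190000))/(60.047016 - (-2.672459))
       = -0.051518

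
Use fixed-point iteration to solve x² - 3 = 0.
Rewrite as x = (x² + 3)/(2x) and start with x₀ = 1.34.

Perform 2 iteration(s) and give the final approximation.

Equation: x² - 3 = 0
Fixed-point form: x = (x² + 3)/(2x)
x₀ = 1.34

x_1 = g(1.340000) = 1.789403
x_2 = g(1.789403) = 1.732970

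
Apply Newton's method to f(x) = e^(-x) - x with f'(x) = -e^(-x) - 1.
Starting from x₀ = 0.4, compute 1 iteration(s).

f(x) = e^(-x) - x
f'(x) = -e^(-x) - 1
x₀ = 0.4

Newton-Raphson formula: x_{n+1} = x_n - f(x_n)/f'(x_n)

Iteration 1:
  f(0.400000) = 0.270320
  f'(0.400000) = -1.670320
  x_1 = 0.400000 - 0.270320/(-1.670320) = 0.561837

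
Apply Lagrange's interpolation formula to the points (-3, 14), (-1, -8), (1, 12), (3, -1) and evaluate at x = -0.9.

Lagrange interpolation formula:
P(x) = Σ yᵢ × Lᵢ(x)
where Lᵢ(x) = Π_{j≠i} (x - xⱼ)/(xᵢ - xⱼ)

L_0(-0.9) = (-0.9 - (-1))/(-3 - (-1)) × (-0.9 - 1)/(-3 - 1) × (-0.9 - 3)/(-3 - 3) = -0.015437
L_1(-0.9) = (-0.9 - (-3))/(-1 - (-3)) × (-0.9 - 1)/(-1 - 1) × (-0.9 - 3)/(-1 - 3) = 0.972562
L_2(-0.9) = (-0.9 - (-3))/(1 - (-3)) × (-0.9 - (-1))/(1 - (-1)) × (-0.9 - 3)/(1 - 3) = 0.051187
L_3(-0.9) = (-0.9 - (-3))/(3 - (-3)) × (-0.9 - (-1))/(3 - (-1)) × (-0.9 - 1)/(3 - 1) = -0.008312

P(-0.9) = 14×L_0(-0.9) + (-8)×L_1(-0.9) + 12×L_2(-0.9) + (-1)×L_3(-0.9)
P(-0.9) = -7.374062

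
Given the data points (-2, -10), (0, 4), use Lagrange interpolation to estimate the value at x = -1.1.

Lagrange interpolation formula:
P(x) = Σ yᵢ × Lᵢ(x)
where Lᵢ(x) = Π_{j≠i} (x - xⱼ)/(xᵢ - xⱼ)

L_0(-1.1) = (-1.1 - 0)/(-2 - 0) = 0.550000
L_1(-1.1) = (-1.1 - (-2))/(0 - (-2)) = 0.450000

P(-1.1) = (-10)×L_0(-1.1) + 4×L_1(-1.1)
P(-1.1) = -3.700000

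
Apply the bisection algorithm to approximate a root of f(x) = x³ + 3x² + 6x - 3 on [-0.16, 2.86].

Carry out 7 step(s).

f(x) = x³ + 3x² + 6x - 3
Initial interval: [-0.16, 2.86]

Iteration 1:
  c_1 = (-0.160000 + 2.860000)/2 = 1.350000
  f(c_1) = f(1.350000) = 13.027875
  f(a) × f(c) < 0, new interval: [-0.160000, 1.350000]
Iteration 2:
  c_2 = (-0.160000 + 1.350000)/2 = 0.595000
  f(c_2) = f(0.595000) = 1.842720
  f(a) × f(c) < 0, new interval: [-0.160000, 0.595000]
Iteration 3:
  c_3 = (-0.160000 + 0.595000)/2 = 0.217500
  f(c_3) = f(0.217500) = -1.542792
  f(a) × f(c) ≥ 0, new interval: [0.217500, 0.595000]
Iteration 4:
  c_4 = (0.217500 + 0.595000)/2 = 0.406250
  f(c_4) = f(0.406250) = -0.000336
  f(a) × f(c) ≥ 0, new interval: [0.406250, 0.595000]
Iteration 5:
  c_5 = (0.406250 + 0.595000)/2 = 0.500625
  f(c_5) = f(0.500625) = 0.881096
  f(a) × f(c) < 0, new interval: [0.406250, 0.500625]
Iteration 6:
  c_6 = (0.406250 + 0.500625)/2 = 0.453437
  f(c_6) = f(0.453437) = 0.430671
  f(a) × f(c) < 0, new interval: [0.406250, 0.453437]
Iteration 7:
  c_7 = (0.406250 + 0.453437)/2 = 0.429844
  f(c_7) = f(0.429844) = 0.212780
  f(a) × f(c) < 0, new interval: [0.406250, 0.429844]

After 7 iteration(s), the approximation is c_7 = 0.429844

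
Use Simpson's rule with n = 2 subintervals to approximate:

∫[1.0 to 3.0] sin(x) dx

f(x) = sin(x)
a = 1.0, b = 3.0, n = 2
h = (b - a)/n = 1.000000

Simpson's rule: (h/3)[f(x₀) + 4f(x₁) + 2f(x₂) + ... + f(xₙ)]

x_0 = 1.0000, f(x_0) = 0.841471, coefficient = 1
x_1 = 2.0000, f(x_1) = 0.909297, coefficient = 4
x_2 = 3.0000, f(x_2) = 0.141120, coefficient = 1

I ≈ (1.000000/3) × 4.619781 = 1.539927
Exact value: 1.530295
Error: 0.009632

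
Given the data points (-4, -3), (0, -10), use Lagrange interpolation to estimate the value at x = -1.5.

Lagrange interpolation formula:
P(x) = Σ yᵢ × Lᵢ(x)
where Lᵢ(x) = Π_{j≠i} (x - xⱼ)/(xᵢ - xⱼ)

L_0(-1.5) = (-1.5 - 0)/(-4 - 0) = 0.375000
L_1(-1.5) = (-1.5 - (-4))/(0 - (-4)) = 0.625000

P(-1.5) = (-3)×L_0(-1.5) + (-10)×L_1(-1.5)
P(-1.5) = -7.375000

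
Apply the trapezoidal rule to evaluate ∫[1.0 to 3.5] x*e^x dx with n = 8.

f(x) = x*e^x
a = 1.0, b = 3.5, n = 8
h = (b - a)/n = 0.312500

Trapezoidal rule: (h/2)[f(x₀) + 2f(x₁) + 2f(x₂) + ... + f(xₙ)]

x_0 = 1.0000, f(x_0) = 2.718282, coefficient = 1
x_1 = 1.3125, f(x_1) = 4.876529, coefficient = 2
x_2 = 1.6250, f(x_2) = 8.252431, coefficient = 2
x_3 = 1.9375, f(x_3) = 13.448916, coefficient = 2
x_4 = 2.2500, f(x_4) = 21.347406, coefficient = 2
x_5 = 2.5625, f(x_5) = 33.231006, coefficient = 2
x_6 = 2.8750, f(x_6) = 50.960594, coefficient = 2
x_7 = 3.1875, f(x_7) = 77.226056, coefficient = 2
x_8 = 3.5000, f(x_8) = 115.904082, coefficient = 1

I ≈ (0.312500/2) × 537.308238 = 83.954412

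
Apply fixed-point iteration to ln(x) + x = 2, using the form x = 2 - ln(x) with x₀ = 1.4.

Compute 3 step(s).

Equation: ln(x) + x = 2
Fixed-point form: x = 2 - ln(x)
x₀ = 1.4

x_1 = g(1.400000) = 1.663528
x_2 = g(1.663528) = 1.491059
x_3 = g(1.491059) = 1.600513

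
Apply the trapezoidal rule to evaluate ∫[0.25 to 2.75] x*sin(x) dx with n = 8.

f(x) = x*sin(x)
a = 0.25, b = 2.75, n = 8
h = (b - a)/n = 0.312500

Trapezoidal rule: (h/2)[f(x₀) + 2f(x₁) + 2f(x₂) + ... + f(xₙ)]

x_0 = 0.2500, f(x_0) = 0.061851, coefficient = 1
x_1 = 0.5625, f(x_1) = 0.299983, coefficient = 2
x_2 = 0.8750, f(x_2) = 0.671601, coefficient = 2
x_3 = 1.1875, f(x_3) = 1.101331, coefficient = 2
x_4 = 1.5000, f(x_4) = 1.496242, coefficient = 2
x_5 = 1.8125, f(x_5) = 1.759814, coefficient = 2
x_6 = 2.1250, f(x_6) = 1.806930, coefficient = 2
x_7 = 2.4375, f(x_7) = 1.577897, coefficient = 2
x_8 = 2.7500, f(x_8) = 1.049568, coefficient = 1

I ≈ (0.312500/2) × 18.539014 = 2.896721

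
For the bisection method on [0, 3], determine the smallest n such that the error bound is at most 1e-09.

We need (b-a)/2^n ≤ 1e-09
(3 - 0)/2^n ≤ 1e-09
3/2^n ≤ 1e-09
2^n ≥ 3000000000
n ≥ log₂(3000000000) = 31.48
n ≥ 32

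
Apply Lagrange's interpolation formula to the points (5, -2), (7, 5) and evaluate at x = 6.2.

Lagrange interpolation formula:
P(x) = Σ yᵢ × Lᵢ(x)
where Lᵢ(x) = Π_{j≠i} (x - xⱼ)/(xᵢ - xⱼ)

L_0(6.2) = (6.2 - 7)/(5 - 7) = 0.400000
L_1(6.2) = (6.2 - 5)/(7 - 5) = 0.600000

P(6.2) = (-2)×L_0(6.2) + 5×L_1(6.2)
P(6.2) = 2.200000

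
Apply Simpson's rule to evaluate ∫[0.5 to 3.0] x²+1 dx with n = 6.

f(x) = x²+1
a = 0.5, b = 3.0, n = 6
h = (b - a)/n = 0.416667

Simpson's rule: (h/3)[f(x₀) + 4f(x₁) + 2f(x₂) + ... + f(xₙ)]

x_0 = 0.5000, f(x_0) = 1.250000, coefficient = 1
x_1 = 0.9167, f(x_1) = 1.840278, coefficient = 4
x_2 = 1.3333, f(x_2) = 2.777778, coefficient = 2
x_3 = 1.7500, f(x_3) = 4.062500, coefficient = 4
x_4 = 2.1667, f(x_4) = 5.694444, coefficient = 2
x_5 = 2.5833, f(x_5) = 7.673611, coefficient = 4
x_6 = 3.0000, f(x_6) = 10.000000, coefficient = 1

I ≈ (0.416667/3) × 82.500000 = 11.458333
Exact value: 11.458333
Error: 0.000000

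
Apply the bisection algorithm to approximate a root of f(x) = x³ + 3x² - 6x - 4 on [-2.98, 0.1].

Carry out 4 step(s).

f(x) = x³ + 3x² - 6x - 4
Initial interval: [-2.98, 0.1]

Iteration 1:
  c_1 = (-2.980000 + 0.100000)/2 = -1.440000
  f(c_1) = f(-1.440000) = 7.874816
  f(a) × f(c) ≥ 0, new interval: [-1.440000, 0.100000]
Iteration 2:
  c_2 = (-1.440000 + 0.100000)/2 = -0.670000
  f(c_2) = f(-0.670000) = 1.065937
  f(a) × f(c) ≥ 0, new interval: [-0.670000, 0.100000]
Iteration 3:
  c_3 = (-0.670000 + 0.100000)/2 = -0.285000
  f(c_3) = f(-0.285000) = -2.069474
  f(a) × f(c) < 0, new interval: [-0.670000, -0.285000]
Iteration 4:
  c_4 = (-0.670000 + (-0.285000))/2 = -0.477500
  f(c_4) = f(-0.477500) = -0.559854
  f(a) × f(c) < 0, new interval: [-0.670000, -0.477500]

After 4 iteration(s), the approximation is c_4 = -0.477500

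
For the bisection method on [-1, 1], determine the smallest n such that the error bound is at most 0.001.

We need (b-a)/2^n ≤ 0.001
(1 - (-1))/2^n ≤ 0.001
2/2^n ≤ 0.001
2^n ≥ 2000
n ≥ log₂(2000) = 10.97
n ≥ 11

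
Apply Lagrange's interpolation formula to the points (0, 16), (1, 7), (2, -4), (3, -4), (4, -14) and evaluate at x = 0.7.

Lagrange interpolation formula:
P(x) = Σ yᵢ × Lᵢ(x)
where Lᵢ(x) = Π_{j≠i} (x - xⱼ)/(xᵢ - xⱼ)

L_0(0.7) = (0.7 - 1)/(0 - 1) × (0.7 - 2)/(0 - 2) × (0.7 - 3)/(0 - 3) × (0.7 - 4)/(0 - 4) = 0.123338
L_1(0.7) = (0.7 - 0)/(1 - 0) × (0.7 - 2)/(1 - 2) × (0.7 - 3)/(1 - 3) × (0.7 - 4)/(1 - 4) = 1.151150
L_2(0.7) = (0.7 - 0)/(2 - 0) × (0.7 - 1)/(2 - 1) × (0.7 - 3)/(2 - 3) × (0.7 - 4)/(2 - 4) = -0.398475
L_3(0.7) = (0.7 - 0)/(3 - 0) × (0.7 - 1)/(3 - 1) × (0.7 - 2)/(3 - 2) × (0.7 - 4)/(3 - 4) = 0.150150
L_4(0.7) = (0.7 - 0)/(4 - 0) × (0.7 - 1)/(4 - 1) × (0.7 - 2)/(4 - 2) × (0.7 - 3)/(4 - 3) = -0.026163

P(0.7) = 16×L_0(0.7) + 7×L_1(0.7) + (-4)×L_2(0.7) + (-4)×L_3(0.7) + (-14)×L_4(0.7)
P(0.7) = 11.391025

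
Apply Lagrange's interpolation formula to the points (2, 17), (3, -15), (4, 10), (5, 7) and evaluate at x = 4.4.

Lagrange interpolation formula:
P(x) = Σ yᵢ × Lᵢ(x)
where Lᵢ(x) = Π_{j≠i} (x - xⱼ)/(xᵢ - xⱼ)

L_0(4.4) = (4.4 - 3)/(2 - 3) × (4.4 - 4)/(2 - 4) × (4.4 - 5)/(2 - 5) = 0.056000
L_1(4.4) = (4.4 - 2)/(3 - 2) × (4.4 - 4)/(3 - 4) × (4.4 - 5)/(3 - 5) = -0.288000
L_2(4.4) = (4.4 - 2)/(4 - 2) × (4.4 - 3)/(4 - 3) × (4.4 - 5)/(4 - 5) = 1.008000
L_3(4.4) = (4.4 - 2)/(5 - 2) × (4.4 - 3)/(5 - 3) × (4.4 - 4)/(5 - 4) = 0.224000

P(4.4) = 17×L_0(4.4) + (-15)×L_1(4.4) + 10×L_2(4.4) + 7×L_3(4.4)
P(4.4) = 16.920000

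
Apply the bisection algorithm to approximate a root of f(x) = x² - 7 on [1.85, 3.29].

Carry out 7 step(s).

f(x) = x² - 7
Initial interval: [1.85, 3.29]

Iteration 1:
  c_1 = (1.850000 + 3.290000)/2 = 2.570000
  f(c_1) = f(2.570000) = -0.395100
  f(a) × f(c) ≥ 0, new interval: [2.570000, 3.290000]
Iteration 2:
  c_2 = (2.570000 + 3.290000)/2 = 2.930000
  f(c_2) = f(2.930000) = 1.584900
  f(a) × f(c) < 0, new interval: [2.570000, 2.930000]
Iteration 3:
  c_3 = (2.570000 + 2.930000)/2 = 2.750000
  f(c_3) = f(2.750000) = 0.562500
  f(a) × f(c) < 0, new interval: [2.570000, 2.750000]
Iteration 4:
  c_4 = (2.570000 + 2.750000)/2 = 2.660000
  f(c_4) = f(2.660000) = 0.075600
  f(a) × f(c) < 0, new interval: [2.570000, 2.660000]
Iteration 5:
  c_5 = (2.570000 + 2.660000)/2 = 2.615000
  f(c_5) = f(2.615000) = -0.161775
  f(a) × f(c) ≥ 0, new interval: [2.615000, 2.660000]
Iteration 6:
  c_6 = (2.615000 + 2.660000)/2 = 2.637500
  f(c_6) = f(2.637500) = -0.043594
  f(a) × f(c) ≥ 0, new interval: [2.637500, 2.660000]
Iteration 7:
  c_7 = (2.637500 + 2.660000)/2 = 2.648750
  f(c_7) = f(2.648750) = 0.015877
  f(a) × f(c) < 0, new interval: [2.637500, 2.648750]

After 7 iteration(s), the approximation is c_7 = 2.648750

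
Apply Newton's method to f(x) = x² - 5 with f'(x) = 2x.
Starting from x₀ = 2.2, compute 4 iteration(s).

f(x) = x² - 5
f'(x) = 2x
x₀ = 2.2

Newton-Raphson formula: x_{n+1} = x_n - f(x_n)/f'(x_n)

Iteration 1:
  f(2.200000) = -0.160000
  f'(2.200000) = 4.400000
  x_1 = 2.200000 - (-0.160000)/4.400000 = 2.236364
Iteration 2:
  f(2.236364) = 0.001322
  f'(2.236364) = 4.472727
  x_2 = 2.236364 - 0.001322/4.472727 = 2.236068
Iteration 3:
  f(2.236068) = 0.000000
  f'(2.236068) = 4.472136
  x_3 = 2.236068 - 0.000000/4.472136 = 2.236068
Iteration 4:
  f(2.236068) = 0.000000
  f'(2.236068) = 4.472136
  x_4 = 2.236068 - 0.000000/4.472136 = 2.236068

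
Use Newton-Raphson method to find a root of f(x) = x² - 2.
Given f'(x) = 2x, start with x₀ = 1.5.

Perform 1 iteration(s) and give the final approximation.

f(x) = x² - 2
f'(x) = 2x
x₀ = 1.5

Newton-Raphson formula: x_{n+1} = x_n - f(x_n)/f'(x_n)

Iteration 1:
  f(1.500000) = 0.250000
  f'(1.500000) = 3.000000
  x_1 = 1.500000 - 0.250000/3.000000 = 1.416667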